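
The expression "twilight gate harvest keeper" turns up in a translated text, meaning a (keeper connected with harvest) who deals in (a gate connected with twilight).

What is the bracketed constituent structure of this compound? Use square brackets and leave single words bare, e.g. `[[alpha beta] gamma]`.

[[twilight gate] [harvest keeper]]

At the top level: head "keeper" (specifically "harvest keeper"); modifier "twilight gate".
Within "twilight gate", the head is "gate" and the modifier is "twilight".
Within "harvest keeper", the head is "keeper" and the modifier is "harvest".
Assembled: [[twilight gate] [harvest keeper]].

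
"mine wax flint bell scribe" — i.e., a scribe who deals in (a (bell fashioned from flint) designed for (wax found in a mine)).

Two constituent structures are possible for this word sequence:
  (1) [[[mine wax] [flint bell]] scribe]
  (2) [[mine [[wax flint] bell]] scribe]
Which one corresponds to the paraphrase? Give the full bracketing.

The paraphrase's head is the "scribe" part ("scribe"); its modifier is "mine wax flint bell".
That top-level split, carried through the inner groups, gives [[[mine wax] [flint bell]] scribe].

[[[mine wax] [flint bell]] scribe]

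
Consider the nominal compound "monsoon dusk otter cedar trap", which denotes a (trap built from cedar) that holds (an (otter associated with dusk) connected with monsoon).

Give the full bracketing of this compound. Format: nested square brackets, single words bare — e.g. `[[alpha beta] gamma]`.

At the top level: head "trap" (specifically "cedar trap"); modifier "monsoon dusk otter".
"monsoon dusk otter" → head "otter" (specifically "dusk otter"), modifier "monsoon".
"dusk otter" → head "otter", modifier "dusk".
"cedar trap" → head "trap", modifier "cedar".
Putting it together: [[monsoon [dusk otter]] [cedar trap]].

[[monsoon [dusk otter]] [cedar trap]]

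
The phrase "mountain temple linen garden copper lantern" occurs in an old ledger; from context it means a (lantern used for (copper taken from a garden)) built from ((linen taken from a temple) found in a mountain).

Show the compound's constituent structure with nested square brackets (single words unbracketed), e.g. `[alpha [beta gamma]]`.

[[mountain [temple linen]] [[garden copper] lantern]]

The outermost head in the paraphrase is "lantern" (specifically "garden copper lantern"), modified by "mountain temple linen".
"mountain temple linen" → head "linen" (specifically "temple linen"), modifier "mountain".
"temple linen" → head "linen", modifier "temple".
"garden copper lantern" → head "lantern", modifier "garden copper".
"garden copper" → head "copper", modifier "garden".
Putting it together: [[mountain [temple linen]] [[garden copper] lantern]].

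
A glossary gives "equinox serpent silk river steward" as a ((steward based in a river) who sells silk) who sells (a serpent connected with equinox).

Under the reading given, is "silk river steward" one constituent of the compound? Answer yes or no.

yes

The paraphrase groups the words so that "silk river steward" is one unit: it corresponds to a single parenthesized sub-phrase.
The full structure is [[equinox serpent] [silk [river steward]]], in which [silk river steward] is a constituent.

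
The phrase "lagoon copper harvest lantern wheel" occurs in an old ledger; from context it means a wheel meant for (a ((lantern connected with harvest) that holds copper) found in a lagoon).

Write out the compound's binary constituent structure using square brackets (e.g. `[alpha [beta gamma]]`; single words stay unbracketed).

Whole compound: head "wheel", modifier "lagoon copper harvest lantern".
Inside "lagoon copper harvest lantern": head "lantern" (specifically "copper harvest lantern"), modifier "lagoon".
Inside "copper harvest lantern": head "lantern" (specifically "harvest lantern"), modifier "copper".
Inside "harvest lantern": head "lantern", modifier "harvest".
So the structure is [[lagoon [copper [harvest lantern]]] wheel].

[[lagoon [copper [harvest lantern]]] wheel]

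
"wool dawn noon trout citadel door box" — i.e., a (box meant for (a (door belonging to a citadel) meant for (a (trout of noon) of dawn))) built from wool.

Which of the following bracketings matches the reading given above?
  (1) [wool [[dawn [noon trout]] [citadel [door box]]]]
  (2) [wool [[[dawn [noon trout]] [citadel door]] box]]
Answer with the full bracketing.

[wool [[[dawn [noon trout]] [citadel door]] box]]

The paraphrase's head is the "box" part ("dawn noon trout citadel door box"); its modifier is "wool".
That top-level split, carried through the inner groups, gives [wool [[[dawn [noon trout]] [citadel door]] box]].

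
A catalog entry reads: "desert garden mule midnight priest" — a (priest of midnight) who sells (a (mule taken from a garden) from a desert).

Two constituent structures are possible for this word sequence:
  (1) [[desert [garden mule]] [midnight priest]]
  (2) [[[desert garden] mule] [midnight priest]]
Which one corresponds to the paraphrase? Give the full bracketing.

The paraphrase's head is the "priest" part ("midnight priest"); its modifier is "desert garden mule".
That top-level split, carried through the inner groups, gives [[desert [garden mule]] [midnight priest]].

[[desert [garden mule]] [midnight priest]]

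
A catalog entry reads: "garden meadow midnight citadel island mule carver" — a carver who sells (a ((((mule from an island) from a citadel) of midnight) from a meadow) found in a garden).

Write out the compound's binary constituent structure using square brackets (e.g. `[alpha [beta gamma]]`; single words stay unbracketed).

At the top level: head "carver"; modifier "garden meadow midnight citadel island mule".
"garden meadow midnight citadel island mule" → head "mule" (specifically "meadow midnight citadel island mule"), modifier "garden".
"meadow midnight citadel island mule" → head "mule" (specifically "midnight citadel island mule"), modifier "meadow".
"midnight citadel island mule" → head "mule" (specifically "citadel island mule"), modifier "midnight".
"citadel island mule" → head "mule" (specifically "island mule"), modifier "citadel".
"island mule" → head "mule", modifier "island".
Assembled: [[garden [meadow [midnight [citadel [island mule]]]]] carver].

[[garden [meadow [midnight [citadel [island mule]]]]] carver]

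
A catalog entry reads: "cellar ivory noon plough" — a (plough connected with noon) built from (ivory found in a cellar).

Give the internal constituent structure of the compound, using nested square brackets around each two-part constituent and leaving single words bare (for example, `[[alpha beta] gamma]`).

Overall it is a kind of plough (specifically "noon plough"); the modifier is "cellar ivory".
Inside "cellar ivory": head "ivory", modifier "cellar".
Inside "noon plough": head "plough", modifier "noon".
Putting it together: [[cellar ivory] [noon plough]].

[[cellar ivory] [noon plough]]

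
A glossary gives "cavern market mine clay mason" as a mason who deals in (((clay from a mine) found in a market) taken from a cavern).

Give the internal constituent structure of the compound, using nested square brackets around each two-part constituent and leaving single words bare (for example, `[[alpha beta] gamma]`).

[[cavern [market [mine clay]]] mason]

At the top level: head "mason"; modifier "cavern market mine clay".
Inside "cavern market mine clay": head "clay" (specifically "market mine clay"), modifier "cavern".
Inside "market mine clay": head "clay" (specifically "mine clay"), modifier "market".
Inside "mine clay": head "clay", modifier "mine".
Assembled: [[cavern [market [mine clay]]] mason].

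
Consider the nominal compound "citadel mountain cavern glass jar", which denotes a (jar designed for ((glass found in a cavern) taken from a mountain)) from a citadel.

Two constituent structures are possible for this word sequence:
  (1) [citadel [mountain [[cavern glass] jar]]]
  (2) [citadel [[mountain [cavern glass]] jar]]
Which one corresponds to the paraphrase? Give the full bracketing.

[citadel [[mountain [cavern glass]] jar]]

The paraphrase's head is the "jar" part ("mountain cavern glass jar"); its modifier is "citadel".
That top-level split, carried through the inner groups, gives [citadel [[mountain [cavern glass]] jar]].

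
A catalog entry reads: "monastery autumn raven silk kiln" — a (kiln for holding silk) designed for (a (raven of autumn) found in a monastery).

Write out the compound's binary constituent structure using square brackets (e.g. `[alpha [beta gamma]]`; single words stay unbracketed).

[[monastery [autumn raven]] [silk kiln]]

Whole compound: head "kiln" (specifically "silk kiln"), modifier "monastery autumn raven".
Within "monastery autumn raven", the head is "raven" (specifically "autumn raven") and the modifier is "monastery".
Within "autumn raven", the head is "raven" and the modifier is "autumn".
Within "silk kiln", the head is "kiln" and the modifier is "silk".
So the structure is [[monastery [autumn raven]] [silk kiln]].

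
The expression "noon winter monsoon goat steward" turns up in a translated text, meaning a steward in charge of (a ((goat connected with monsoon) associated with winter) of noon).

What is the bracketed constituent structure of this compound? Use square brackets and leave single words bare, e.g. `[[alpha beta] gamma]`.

[[noon [winter [monsoon goat]]] steward]

Overall it is a kind of steward; the modifier is "noon winter monsoon goat".
"noon winter monsoon goat" → head "goat" (specifically "winter monsoon goat"), modifier "noon".
"winter monsoon goat" → head "goat" (specifically "monsoon goat"), modifier "winter".
"monsoon goat" → head "goat", modifier "monsoon".
Assembled: [[noon [winter [monsoon goat]]] steward].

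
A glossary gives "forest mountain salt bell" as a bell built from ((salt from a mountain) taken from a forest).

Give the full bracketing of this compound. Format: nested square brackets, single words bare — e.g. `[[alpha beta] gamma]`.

The outermost head in the paraphrase is "bell", modified by "forest mountain salt".
Inside "forest mountain salt": head "salt" (specifically "mountain salt"), modifier "forest".
Inside "mountain salt": head "salt", modifier "mountain".
Assembled: [[forest [mountain salt]] bell].

[[forest [mountain salt]] bell]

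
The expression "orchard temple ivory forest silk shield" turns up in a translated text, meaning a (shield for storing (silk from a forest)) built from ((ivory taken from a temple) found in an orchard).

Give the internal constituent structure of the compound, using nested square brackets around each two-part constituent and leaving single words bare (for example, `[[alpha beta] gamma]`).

[[orchard [temple ivory]] [[forest silk] shield]]

The outermost head in the paraphrase is "shield" (specifically "forest silk shield"), modified by "orchard temple ivory".
Within "orchard temple ivory", the head is "ivory" (specifically "temple ivory") and the modifier is "orchard".
Within "temple ivory", the head is "ivory" and the modifier is "temple".
Within "forest silk shield", the head is "shield" and the modifier is "forest silk".
Within "forest silk", the head is "silk" and the modifier is "forest".
Assembled: [[orchard [temple ivory]] [[forest silk] shield]].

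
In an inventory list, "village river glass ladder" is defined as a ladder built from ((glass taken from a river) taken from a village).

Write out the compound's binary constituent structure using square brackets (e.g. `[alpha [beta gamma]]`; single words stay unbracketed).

[[village [river glass]] ladder]

Whole compound: head "ladder", modifier "village river glass".
Inside "village river glass": head "glass" (specifically "river glass"), modifier "village".
Inside "river glass": head "glass", modifier "river".
Putting it together: [[village [river glass]] ladder].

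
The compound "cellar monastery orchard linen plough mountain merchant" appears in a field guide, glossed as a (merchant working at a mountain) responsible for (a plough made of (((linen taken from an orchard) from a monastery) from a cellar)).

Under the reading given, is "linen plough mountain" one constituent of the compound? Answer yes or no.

no

The top-level split is [cellar monastery orchard linen plough] [mountain merchant]; the full structure is [[[cellar [monastery [orchard linen]]] plough] [mountain merchant]].
"linen plough mountain" straddles a constituent boundary, so it is not a single unit.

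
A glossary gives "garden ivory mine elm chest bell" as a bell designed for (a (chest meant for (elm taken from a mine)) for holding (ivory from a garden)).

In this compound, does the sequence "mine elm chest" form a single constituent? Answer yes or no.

yes

The paraphrase groups the words so that "mine elm chest" is one unit: it corresponds to a single parenthesized sub-phrase.
The full structure is [[[garden ivory] [[mine elm] chest]] bell], in which [mine elm chest] is a constituent.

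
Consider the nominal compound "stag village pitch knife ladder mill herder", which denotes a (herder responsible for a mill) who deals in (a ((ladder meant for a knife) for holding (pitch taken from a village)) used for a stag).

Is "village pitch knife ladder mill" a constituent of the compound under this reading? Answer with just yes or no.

The top-level split is [stag village pitch knife ladder] [mill herder]; the full structure is [[stag [[village pitch] [knife ladder]]] [mill herder]].
"village pitch knife ladder mill" straddles a constituent boundary, so it is not a single unit.

no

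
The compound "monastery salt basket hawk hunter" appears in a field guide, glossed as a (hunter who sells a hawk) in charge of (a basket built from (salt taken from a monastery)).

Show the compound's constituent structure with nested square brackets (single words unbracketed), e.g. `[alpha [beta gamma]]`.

[[[monastery salt] basket] [hawk hunter]]

The outermost head in the paraphrase is "hunter" (specifically "hawk hunter"), modified by "monastery salt basket".
"monastery salt basket" → head "basket", modifier "monastery salt".
"monastery salt" → head "salt", modifier "monastery".
"hawk hunter" → head "hunter", modifier "hawk".
Putting it together: [[[monastery salt] basket] [hawk hunter]].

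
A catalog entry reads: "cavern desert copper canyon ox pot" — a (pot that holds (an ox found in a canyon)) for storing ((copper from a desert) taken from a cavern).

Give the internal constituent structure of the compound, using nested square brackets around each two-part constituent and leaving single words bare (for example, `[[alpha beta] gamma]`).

At the top level: head "pot" (specifically "canyon ox pot"); modifier "cavern desert copper".
Inside "cavern desert copper": head "copper" (specifically "desert copper"), modifier "cavern".
Inside "desert copper": head "copper", modifier "desert".
Inside "canyon ox pot": head "pot", modifier "canyon ox".
Inside "canyon ox": head "ox", modifier "canyon".
So the structure is [[cavern [desert copper]] [[canyon ox] pot]].

[[cavern [desert copper]] [[canyon ox] pot]]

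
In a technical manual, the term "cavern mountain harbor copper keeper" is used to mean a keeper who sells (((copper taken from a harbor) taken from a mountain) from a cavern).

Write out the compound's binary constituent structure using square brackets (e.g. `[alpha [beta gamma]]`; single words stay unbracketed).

[[cavern [mountain [harbor copper]]] keeper]

At the top level: head "keeper"; modifier "cavern mountain harbor copper".
Inside "cavern mountain harbor copper": head "copper" (specifically "mountain harbor copper"), modifier "cavern".
Inside "mountain harbor copper": head "copper" (specifically "harbor copper"), modifier "mountain".
Inside "harbor copper": head "copper", modifier "harbor".
So the structure is [[cavern [mountain [harbor copper]]] keeper].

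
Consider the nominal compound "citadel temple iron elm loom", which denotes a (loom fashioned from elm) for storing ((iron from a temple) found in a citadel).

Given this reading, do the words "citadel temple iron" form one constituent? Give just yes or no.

The paraphrase groups the words so that "citadel temple iron" is one unit: it corresponds to a single parenthesized sub-phrase.
The full structure is [[citadel [temple iron]] [elm loom]], in which [citadel temple iron] is a constituent.

yes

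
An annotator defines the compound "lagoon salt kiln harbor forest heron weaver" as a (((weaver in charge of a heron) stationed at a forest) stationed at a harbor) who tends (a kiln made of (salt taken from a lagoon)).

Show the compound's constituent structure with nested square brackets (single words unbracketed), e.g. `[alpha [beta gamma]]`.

[[[lagoon salt] kiln] [harbor [forest [heron weaver]]]]

Overall it is a kind of weaver (specifically "harbor forest heron weaver"); the modifier is "lagoon salt kiln".
"lagoon salt kiln" → head "kiln", modifier "lagoon salt".
"lagoon salt" → head "salt", modifier "lagoon".
"harbor forest heron weaver" → head "weaver" (specifically "forest heron weaver"), modifier "harbor".
"forest heron weaver" → head "weaver" (specifically "heron weaver"), modifier "forest".
"heron weaver" → head "weaver", modifier "heron".
So the structure is [[[lagoon salt] kiln] [harbor [forest [heron weaver]]]].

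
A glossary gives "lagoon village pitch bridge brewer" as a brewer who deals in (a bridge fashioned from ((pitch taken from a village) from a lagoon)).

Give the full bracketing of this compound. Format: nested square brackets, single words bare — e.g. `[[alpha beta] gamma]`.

[[[lagoon [village pitch]] bridge] brewer]

Overall it is a kind of brewer; the modifier is "lagoon village pitch bridge".
Within "lagoon village pitch bridge", the head is "bridge" and the modifier is "lagoon village pitch".
Within "lagoon village pitch", the head is "pitch" (specifically "village pitch") and the modifier is "lagoon".
Within "village pitch", the head is "pitch" and the modifier is "village".
So the structure is [[[lagoon [village pitch]] bridge] brewer].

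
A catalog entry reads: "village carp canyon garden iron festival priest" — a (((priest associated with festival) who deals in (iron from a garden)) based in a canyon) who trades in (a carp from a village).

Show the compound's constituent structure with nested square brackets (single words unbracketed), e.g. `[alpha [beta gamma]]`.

At the top level: head "priest" (specifically "canyon garden iron festival priest"); modifier "village carp".
Inside "village carp": head "carp", modifier "village".
Inside "canyon garden iron festival priest": head "priest" (specifically "garden iron festival priest"), modifier "canyon".
Inside "garden iron festival priest": head "priest" (specifically "festival priest"), modifier "garden iron".
Inside "garden iron": head "iron", modifier "garden".
Inside "festival priest": head "priest", modifier "festival".
Assembled: [[village carp] [canyon [[garden iron] [festival priest]]]].

[[village carp] [canyon [[garden iron] [festival priest]]]]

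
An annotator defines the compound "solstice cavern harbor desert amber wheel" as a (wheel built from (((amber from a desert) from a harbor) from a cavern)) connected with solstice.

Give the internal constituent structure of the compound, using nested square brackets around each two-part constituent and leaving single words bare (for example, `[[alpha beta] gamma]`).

Overall it is a kind of wheel (specifically "cavern harbor desert amber wheel"); the modifier is "solstice".
Within "cavern harbor desert amber wheel", the head is "wheel" and the modifier is "cavern harbor desert amber".
Within "cavern harbor desert amber", the head is "amber" (specifically "harbor desert amber") and the modifier is "cavern".
Within "harbor desert amber", the head is "amber" (specifically "desert amber") and the modifier is "harbor".
Within "desert amber", the head is "amber" and the modifier is "desert".
Putting it together: [solstice [[cavern [harbor [desert amber]]] wheel]].

[solstice [[cavern [harbor [desert amber]]] wheel]]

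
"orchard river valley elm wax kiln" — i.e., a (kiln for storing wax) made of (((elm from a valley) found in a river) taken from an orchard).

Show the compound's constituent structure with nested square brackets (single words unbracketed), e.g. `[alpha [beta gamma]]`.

The outermost head in the paraphrase is "kiln" (specifically "wax kiln"), modified by "orchard river valley elm".
Inside "orchard river valley elm": head "elm" (specifically "river valley elm"), modifier "orchard".
Inside "river valley elm": head "elm" (specifically "valley elm"), modifier "river".
Inside "valley elm": head "elm", modifier "valley".
Inside "wax kiln": head "kiln", modifier "wax".
Assembled: [[orchard [river [valley elm]]] [wax kiln]].

[[orchard [river [valley elm]]] [wax kiln]]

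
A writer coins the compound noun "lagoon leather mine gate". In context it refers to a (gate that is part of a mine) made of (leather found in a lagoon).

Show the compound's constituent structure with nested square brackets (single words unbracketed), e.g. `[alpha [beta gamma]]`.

The outermost head in the paraphrase is "gate" (specifically "mine gate"), modified by "lagoon leather".
Inside "lagoon leather": head "leather", modifier "lagoon".
Inside "mine gate": head "gate", modifier "mine".
So the structure is [[lagoon leather] [mine gate]].

[[lagoon leather] [mine gate]]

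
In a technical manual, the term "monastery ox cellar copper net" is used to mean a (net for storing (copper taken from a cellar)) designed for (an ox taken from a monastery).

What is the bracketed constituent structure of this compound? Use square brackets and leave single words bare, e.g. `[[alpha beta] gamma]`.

Overall it is a kind of net (specifically "cellar copper net"); the modifier is "monastery ox".
Inside "monastery ox": head "ox", modifier "monastery".
Inside "cellar copper net": head "net", modifier "cellar copper".
Inside "cellar copper": head "copper", modifier "cellar".
Putting it together: [[monastery ox] [[cellar copper] net]].

[[monastery ox] [[cellar copper] net]]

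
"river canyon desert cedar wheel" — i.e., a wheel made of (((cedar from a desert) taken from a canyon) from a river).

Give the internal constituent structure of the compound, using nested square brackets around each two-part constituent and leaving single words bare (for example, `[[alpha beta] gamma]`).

[[river [canyon [desert cedar]]] wheel]

At the top level: head "wheel"; modifier "river canyon desert cedar".
Within "river canyon desert cedar", the head is "cedar" (specifically "canyon desert cedar") and the modifier is "river".
Within "canyon desert cedar", the head is "cedar" (specifically "desert cedar") and the modifier is "canyon".
Within "desert cedar", the head is "cedar" and the modifier is "desert".
So the structure is [[river [canyon [desert cedar]]] wheel].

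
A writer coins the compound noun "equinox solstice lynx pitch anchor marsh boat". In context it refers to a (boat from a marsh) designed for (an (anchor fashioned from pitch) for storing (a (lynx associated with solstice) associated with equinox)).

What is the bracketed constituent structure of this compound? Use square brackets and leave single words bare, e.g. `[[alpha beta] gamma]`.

[[[equinox [solstice lynx]] [pitch anchor]] [marsh boat]]

Overall it is a kind of boat (specifically "marsh boat"); the modifier is "equinox solstice lynx pitch anchor".
Inside "equinox solstice lynx pitch anchor": head "anchor" (specifically "pitch anchor"), modifier "equinox solstice lynx".
Inside "equinox solstice lynx": head "lynx" (specifically "solstice lynx"), modifier "equinox".
Inside "solstice lynx": head "lynx", modifier "solstice".
Inside "pitch anchor": head "anchor", modifier "pitch".
Inside "marsh boat": head "boat", modifier "marsh".
Putting it together: [[[equinox [solstice lynx]] [pitch anchor]] [marsh boat]].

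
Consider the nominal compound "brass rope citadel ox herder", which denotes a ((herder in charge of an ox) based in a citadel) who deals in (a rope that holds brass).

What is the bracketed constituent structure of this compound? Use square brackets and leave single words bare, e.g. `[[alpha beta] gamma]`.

[[brass rope] [citadel [ox herder]]]

Whole compound: head "herder" (specifically "citadel ox herder"), modifier "brass rope".
Inside "brass rope": head "rope", modifier "brass".
Inside "citadel ox herder": head "herder" (specifically "ox herder"), modifier "citadel".
Inside "ox herder": head "herder", modifier "ox".
So the structure is [[brass rope] [citadel [ox herder]]].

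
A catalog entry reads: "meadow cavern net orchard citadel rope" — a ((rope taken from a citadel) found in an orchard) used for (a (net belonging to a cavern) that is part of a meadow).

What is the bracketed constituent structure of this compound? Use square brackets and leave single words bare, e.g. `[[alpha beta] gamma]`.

At the top level: head "rope" (specifically "orchard citadel rope"); modifier "meadow cavern net".
"meadow cavern net" → head "net" (specifically "cavern net"), modifier "meadow".
"cavern net" → head "net", modifier "cavern".
"orchard citadel rope" → head "rope" (specifically "citadel rope"), modifier "orchard".
"citadel rope" → head "rope", modifier "citadel".
So the structure is [[meadow [cavern net]] [orchard [citadel rope]]].

[[meadow [cavern net]] [orchard [citadel rope]]]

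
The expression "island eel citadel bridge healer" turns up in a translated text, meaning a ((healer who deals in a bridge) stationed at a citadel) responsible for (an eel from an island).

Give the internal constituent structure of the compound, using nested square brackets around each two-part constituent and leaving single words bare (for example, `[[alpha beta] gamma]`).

[[island eel] [citadel [bridge healer]]]

The outermost head in the paraphrase is "healer" (specifically "citadel bridge healer"), modified by "island eel".
"island eel" → head "eel", modifier "island".
"citadel bridge healer" → head "healer" (specifically "bridge healer"), modifier "citadel".
"bridge healer" → head "healer", modifier "bridge".
Assembled: [[island eel] [citadel [bridge healer]]].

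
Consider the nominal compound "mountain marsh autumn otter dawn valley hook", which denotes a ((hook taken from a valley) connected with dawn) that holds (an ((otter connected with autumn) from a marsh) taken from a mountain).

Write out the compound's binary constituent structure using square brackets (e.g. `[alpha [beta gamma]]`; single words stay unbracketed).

[[mountain [marsh [autumn otter]]] [dawn [valley hook]]]

At the top level: head "hook" (specifically "dawn valley hook"); modifier "mountain marsh autumn otter".
Inside "mountain marsh autumn otter": head "otter" (specifically "marsh autumn otter"), modifier "mountain".
Inside "marsh autumn otter": head "otter" (specifically "autumn otter"), modifier "marsh".
Inside "autumn otter": head "otter", modifier "autumn".
Inside "dawn valley hook": head "hook" (specifically "valley hook"), modifier "dawn".
Inside "valley hook": head "hook", modifier "valley".
Putting it together: [[mountain [marsh [autumn otter]]] [dawn [valley hook]]].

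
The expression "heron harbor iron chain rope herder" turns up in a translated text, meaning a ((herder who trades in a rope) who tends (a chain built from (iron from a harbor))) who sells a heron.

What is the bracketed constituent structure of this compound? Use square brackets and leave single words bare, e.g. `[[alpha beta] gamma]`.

[heron [[[harbor iron] chain] [rope herder]]]

The outermost head in the paraphrase is "herder" (specifically "harbor iron chain rope herder"), modified by "heron".
Within "harbor iron chain rope herder", the head is "herder" (specifically "rope herder") and the modifier is "harbor iron chain".
Within "harbor iron chain", the head is "chain" and the modifier is "harbor iron".
Within "harbor iron", the head is "iron" and the modifier is "harbor".
Within "rope herder", the head is "herder" and the modifier is "rope".
So the structure is [heron [[[harbor iron] chain] [rope herder]]].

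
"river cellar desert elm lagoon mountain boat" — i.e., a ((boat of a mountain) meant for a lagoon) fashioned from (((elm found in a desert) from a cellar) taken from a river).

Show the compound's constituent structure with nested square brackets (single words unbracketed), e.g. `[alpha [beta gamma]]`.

Overall it is a kind of boat (specifically "lagoon mountain boat"); the modifier is "river cellar desert elm".
"river cellar desert elm" → head "elm" (specifically "cellar desert elm"), modifier "river".
"cellar desert elm" → head "elm" (specifically "desert elm"), modifier "cellar".
"desert elm" → head "elm", modifier "desert".
"lagoon mountain boat" → head "boat" (specifically "mountain boat"), modifier "lagoon".
"mountain boat" → head "boat", modifier "mountain".
Assembled: [[river [cellar [desert elm]]] [lagoon [mountain boat]]].

[[river [cellar [desert elm]]] [lagoon [mountain boat]]]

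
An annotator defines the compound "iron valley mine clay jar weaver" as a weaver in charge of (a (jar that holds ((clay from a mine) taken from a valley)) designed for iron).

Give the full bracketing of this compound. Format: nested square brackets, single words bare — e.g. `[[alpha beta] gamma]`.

[[iron [[valley [mine clay]] jar]] weaver]

Whole compound: head "weaver", modifier "iron valley mine clay jar".
Within "iron valley mine clay jar", the head is "jar" (specifically "valley mine clay jar") and the modifier is "iron".
Within "valley mine clay jar", the head is "jar" and the modifier is "valley mine clay".
Within "valley mine clay", the head is "clay" (specifically "mine clay") and the modifier is "valley".
Within "mine clay", the head is "clay" and the modifier is "mine".
So the structure is [[iron [[valley [mine clay]] jar]] weaver].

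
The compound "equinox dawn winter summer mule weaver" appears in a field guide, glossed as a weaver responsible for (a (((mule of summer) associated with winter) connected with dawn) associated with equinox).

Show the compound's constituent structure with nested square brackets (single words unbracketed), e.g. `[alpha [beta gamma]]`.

Whole compound: head "weaver", modifier "equinox dawn winter summer mule".
Within "equinox dawn winter summer mule", the head is "mule" (specifically "dawn winter summer mule") and the modifier is "equinox".
Within "dawn winter summer mule", the head is "mule" (specifically "winter summer mule") and the modifier is "dawn".
Within "winter summer mule", the head is "mule" (specifically "summer mule") and the modifier is "winter".
Within "summer mule", the head is "mule" and the modifier is "summer".
So the structure is [[equinox [dawn [winter [summer mule]]]] weaver].

[[equinox [dawn [winter [summer mule]]]] weaver]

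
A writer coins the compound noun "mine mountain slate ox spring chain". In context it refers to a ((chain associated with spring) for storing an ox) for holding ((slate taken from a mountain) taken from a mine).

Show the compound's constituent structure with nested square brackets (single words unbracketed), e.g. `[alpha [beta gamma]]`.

[[mine [mountain slate]] [ox [spring chain]]]

The outermost head in the paraphrase is "chain" (specifically "ox spring chain"), modified by "mine mountain slate".
"mine mountain slate" → head "slate" (specifically "mountain slate"), modifier "mine".
"mountain slate" → head "slate", modifier "mountain".
"ox spring chain" → head "chain" (specifically "spring chain"), modifier "ox".
"spring chain" → head "chain", modifier "spring".
Putting it together: [[mine [mountain slate]] [ox [spring chain]]].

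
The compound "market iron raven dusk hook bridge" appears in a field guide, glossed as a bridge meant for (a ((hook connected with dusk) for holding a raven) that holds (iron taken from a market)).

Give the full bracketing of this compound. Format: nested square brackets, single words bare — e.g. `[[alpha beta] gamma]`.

Overall it is a kind of bridge; the modifier is "market iron raven dusk hook".
Within "market iron raven dusk hook", the head is "hook" (specifically "raven dusk hook") and the modifier is "market iron".
Within "market iron", the head is "iron" and the modifier is "market".
Within "raven dusk hook", the head is "hook" (specifically "dusk hook") and the modifier is "raven".
Within "dusk hook", the head is "hook" and the modifier is "dusk".
So the structure is [[[market iron] [raven [dusk hook]]] bridge].

[[[market iron] [raven [dusk hook]]] bridge]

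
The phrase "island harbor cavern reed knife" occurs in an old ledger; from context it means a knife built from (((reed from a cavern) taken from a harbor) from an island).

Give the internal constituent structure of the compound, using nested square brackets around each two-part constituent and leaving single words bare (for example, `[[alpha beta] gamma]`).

The outermost head in the paraphrase is "knife", modified by "island harbor cavern reed".
Within "island harbor cavern reed", the head is "reed" (specifically "harbor cavern reed") and the modifier is "island".
Within "harbor cavern reed", the head is "reed" (specifically "cavern reed") and the modifier is "harbor".
Within "cavern reed", the head is "reed" and the modifier is "cavern".
Putting it together: [[island [harbor [cavern reed]]] knife].

[[island [harbor [cavern reed]]] knife]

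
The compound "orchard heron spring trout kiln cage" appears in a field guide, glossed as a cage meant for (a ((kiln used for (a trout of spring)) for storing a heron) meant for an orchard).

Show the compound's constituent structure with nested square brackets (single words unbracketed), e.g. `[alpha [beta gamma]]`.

The outermost head in the paraphrase is "cage", modified by "orchard heron spring trout kiln".
"orchard heron spring trout kiln" → head "kiln" (specifically "heron spring trout kiln"), modifier "orchard".
"heron spring trout kiln" → head "kiln" (specifically "spring trout kiln"), modifier "heron".
"spring trout kiln" → head "kiln", modifier "spring trout".
"spring trout" → head "trout", modifier "spring".
So the structure is [[orchard [heron [[spring trout] kiln]]] cage].

[[orchard [heron [[spring trout] kiln]]] cage]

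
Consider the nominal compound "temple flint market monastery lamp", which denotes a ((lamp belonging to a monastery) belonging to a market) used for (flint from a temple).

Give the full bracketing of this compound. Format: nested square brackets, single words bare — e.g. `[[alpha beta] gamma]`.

[[temple flint] [market [monastery lamp]]]

Overall it is a kind of lamp (specifically "market monastery lamp"); the modifier is "temple flint".
Within "temple flint", the head is "flint" and the modifier is "temple".
Within "market monastery lamp", the head is "lamp" (specifically "monastery lamp") and the modifier is "market".
Within "monastery lamp", the head is "lamp" and the modifier is "monastery".
Assembled: [[temple flint] [market [monastery lamp]]].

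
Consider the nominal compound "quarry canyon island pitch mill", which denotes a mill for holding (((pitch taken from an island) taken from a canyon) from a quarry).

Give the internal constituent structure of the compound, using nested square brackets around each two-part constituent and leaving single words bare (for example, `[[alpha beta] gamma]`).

[[quarry [canyon [island pitch]]] mill]

At the top level: head "mill"; modifier "quarry canyon island pitch".
Within "quarry canyon island pitch", the head is "pitch" (specifically "canyon island pitch") and the modifier is "quarry".
Within "canyon island pitch", the head is "pitch" (specifically "island pitch") and the modifier is "canyon".
Within "island pitch", the head is "pitch" and the modifier is "island".
Assembled: [[quarry [canyon [island pitch]]] mill].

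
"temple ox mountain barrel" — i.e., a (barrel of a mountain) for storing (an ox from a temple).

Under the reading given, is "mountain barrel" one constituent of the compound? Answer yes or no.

The paraphrase groups the words so that "mountain barrel" is one unit: it corresponds to a single parenthesized sub-phrase.
The full structure is [[temple ox] [mountain barrel]], in which [mountain barrel] is a constituent.

yes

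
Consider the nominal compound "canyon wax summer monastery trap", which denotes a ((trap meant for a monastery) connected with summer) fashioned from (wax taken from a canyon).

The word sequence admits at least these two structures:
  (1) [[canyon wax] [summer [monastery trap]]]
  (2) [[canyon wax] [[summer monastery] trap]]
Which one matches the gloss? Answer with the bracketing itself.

The paraphrase's head is the "trap" part ("summer monastery trap"); its modifier is "canyon wax".
That top-level split, carried through the inner groups, gives [[canyon wax] [summer [monastery trap]]].

[[canyon wax] [summer [monastery trap]]]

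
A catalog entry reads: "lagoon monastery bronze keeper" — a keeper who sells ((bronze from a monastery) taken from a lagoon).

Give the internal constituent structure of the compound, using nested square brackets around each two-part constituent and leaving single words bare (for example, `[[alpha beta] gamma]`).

[[lagoon [monastery bronze]] keeper]

The outermost head in the paraphrase is "keeper", modified by "lagoon monastery bronze".
"lagoon monastery bronze" → head "bronze" (specifically "monastery bronze"), modifier "lagoon".
"monastery bronze" → head "bronze", modifier "monastery".
Assembled: [[lagoon [monastery bronze]] keeper].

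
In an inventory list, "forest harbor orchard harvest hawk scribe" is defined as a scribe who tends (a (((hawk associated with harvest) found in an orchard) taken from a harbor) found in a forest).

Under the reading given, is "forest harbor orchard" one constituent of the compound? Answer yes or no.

The top-level split is [forest harbor orchard harvest hawk] [scribe]; the full structure is [[forest [harbor [orchard [harvest hawk]]]] scribe].
"forest harbor orchard" straddles a constituent boundary, so it is not a single unit.

no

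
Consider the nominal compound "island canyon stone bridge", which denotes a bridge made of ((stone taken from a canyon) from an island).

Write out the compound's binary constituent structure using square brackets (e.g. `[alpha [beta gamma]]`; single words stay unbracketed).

The outermost head in the paraphrase is "bridge", modified by "island canyon stone".
"island canyon stone" → head "stone" (specifically "canyon stone"), modifier "island".
"canyon stone" → head "stone", modifier "canyon".
Assembled: [[island [canyon stone]] bridge].

[[island [canyon stone]] bridge]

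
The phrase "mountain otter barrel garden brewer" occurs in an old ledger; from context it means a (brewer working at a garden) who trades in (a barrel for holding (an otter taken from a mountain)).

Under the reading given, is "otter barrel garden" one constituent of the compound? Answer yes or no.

The top-level split is [mountain otter barrel] [garden brewer]; the full structure is [[[mountain otter] barrel] [garden brewer]].
"otter barrel garden" straddles a constituent boundary, so it is not a single unit.

no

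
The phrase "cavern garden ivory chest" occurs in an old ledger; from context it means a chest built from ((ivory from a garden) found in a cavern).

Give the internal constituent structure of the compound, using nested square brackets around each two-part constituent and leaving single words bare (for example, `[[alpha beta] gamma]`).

[[cavern [garden ivory]] chest]

The outermost head in the paraphrase is "chest", modified by "cavern garden ivory".
Inside "cavern garden ivory": head "ivory" (specifically "garden ivory"), modifier "cavern".
Inside "garden ivory": head "ivory", modifier "garden".
Putting it together: [[cavern [garden ivory]] chest].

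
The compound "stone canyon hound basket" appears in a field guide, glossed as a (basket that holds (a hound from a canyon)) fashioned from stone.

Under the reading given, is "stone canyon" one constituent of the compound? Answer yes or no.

no

The top-level split is [stone] [canyon hound basket]; the full structure is [stone [[canyon hound] basket]].
"stone canyon" straddles a constituent boundary, so it is not a single unit.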